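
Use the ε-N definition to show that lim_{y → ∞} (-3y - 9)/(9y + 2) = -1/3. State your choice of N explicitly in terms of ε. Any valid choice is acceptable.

Suppose ε > 0. We seek N > 0 such that y > N implies |(-3y - 9)/(9y + 2) + 1/3| < ε.
(-3y - 9)/(9y + 2) + 1/3 = (9(-3y - 9) − (-3)(9y + 2)) / (9(9y + 2)) = -75/(9(9y + 2)).
For y > 0 we have 9y + 2 > 9y, so |(-3y - 9)/(9y + 2) + 1/3| = 75/(9(9y + 2)) < 75/(9·9y) = (25/27)/y.
Thus |(-3y - 9)/(9y + 2) + 1/3| < ε whenever y > (25/27)/ε.
Take N = (25/27)/ε. If y > N then |(-3y - 9)/(9y + 2) + 1/3| < (25/27)/y < ε.

N = (25/27)/ε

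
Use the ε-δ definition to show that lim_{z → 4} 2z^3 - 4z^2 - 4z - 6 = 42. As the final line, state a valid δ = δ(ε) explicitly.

δ = min(1, ε/82)

Suppose ε > 0. We want δ > 0 such that 0 < |z − 4| < δ implies |(2z^3 - 4z^2 - 4z - 6) − 42| < ε.
(2z^3 - 4z^2 - 4z - 6) − 42 = 2z^3 - 4z^2 - 4z - 48 = (z − 4)(2z^2 + 4z + 12).
So |(2z^3 - 4z^2 - 4z - 6) − 42| = |z − 4|·|2z^2 + 4z + 12|.
Require δ ≤ 1. Then |z − 4| < 1 gives |z| < 5, and by the triangle inequality |2z^2 + 4z + 12| ≤ 2·5^2 + 4·5 + 12 = 82.
Hence |(2z^3 - 4z^2 - 4z - 6) − 42| ≤ 82|z − 4| < ε provided |z − 4| < ε/82.
Take δ = min(1, ε/82). Then 0 < |z − 4| < δ gives both |z − 4| < 1 and |z − 4| < ε/82, so |(2z^3 - 4z^2 - 4z - 6) − 42| < ε.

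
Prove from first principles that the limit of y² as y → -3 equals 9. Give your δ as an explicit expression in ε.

δ = min(2, ε/8)

Fix ε > 0. We seek δ > 0 with 0 < |y + 3| < δ ⇒ |y² − 9| < ε.
Factor: y² − 9 = (y + 3)(y - 3), so |y² − 9| = |y + 3|·|y - 3|.
Impose δ ≤ 2 so that |y| < 5; then |y - 3| ≤ 8.
Hence |y² − 9| ≤ 8|y + 3|, which is < ε once |y + 3| < ε/8.
Take δ = min(2, ε/8). If 0 < |y + 3| < δ then both bounds hold and |y² − 9| ≤ 8|y + 3| < 8·(ε/8) = ε.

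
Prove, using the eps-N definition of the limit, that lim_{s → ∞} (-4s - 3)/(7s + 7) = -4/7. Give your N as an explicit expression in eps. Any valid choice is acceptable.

Let eps > 0. We seek N > 0 such that s > N implies |(-4s - 3)/(7s + 7) + 4/7| < eps.
(-4s - 3)/(7s + 7) + 4/7 = (7(-4s - 3) − (-4)(7s + 7)) / (7(7s + 7)) = 7/(7(7s + 7)).
For s > 0 we have 7s + 7 > 7s, so |(-4s - 3)/(7s + 7) + 4/7| = 7/(7(7s + 7)) < 7/(7·7s) = (1/7)/s.
Thus |(-4s - 3)/(7s + 7) + 4/7| < eps whenever s > (1/7)/eps.
Take N = (1/7)/eps. If s > N then |(-4s - 3)/(7s + 7) + 4/7| < (1/7)/s < eps.

N = (1/7)/eps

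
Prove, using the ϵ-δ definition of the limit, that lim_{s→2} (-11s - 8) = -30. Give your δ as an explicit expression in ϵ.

Let ϵ > 0 be given. We need δ > 0 so that 0 < |s − 2| < δ implies |(-11s - 8) + 30| < ϵ.
|(-11s - 8) + 30| = |-11s + 22| = 11|s − 2|.
So 11|s − 2| < ϵ exactly when |s − 2| < ϵ/11.
Take δ = ϵ/11. If 0 < |s − 2| < δ then |(-11s - 8) + 30| = 11|s − 2| < 11·(ϵ/11) = ϵ.

δ = ϵ/11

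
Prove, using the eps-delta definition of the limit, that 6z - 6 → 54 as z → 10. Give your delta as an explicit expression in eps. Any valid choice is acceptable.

delta = eps/6

Suppose eps > 0. We need delta > 0 so that 0 < |z − 10| < delta implies |(6z - 6) − 54| < eps.
Since (6z - 6) − 54 = 6(z − 10), we have |(6z - 6) − 54| = 6|z − 10|.
Thus it suffices that |z − 10| < eps/6.
Choosing delta = eps/6 gives |(6z - 6) − 54| = 6|z − 10| < eps whenever |z − 10| < delta.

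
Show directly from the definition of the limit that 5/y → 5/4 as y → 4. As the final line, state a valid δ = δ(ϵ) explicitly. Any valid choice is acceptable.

δ = min(2, (8/5)ϵ)

Fix ϵ > 0. We seek δ > 0 such that 0 < |y − 4| < δ implies |5/y − (5/4)| < ϵ.
|5/y − (5/4)| = 5·|4 − y|/(4·|y|) = 5|y − 4|/(4|y|).
Require δ ≤ 2 so that |y| > 4 − 2 = 2, hence 4|y| > 8.
Then |5/y − (5/4)| < 5|y − 4|/8, which is < ϵ when |y − 4| < (8/5)ϵ.
Take δ = min(2, (8/5)ϵ). Then 0 < |y − 4| < δ gives both |y − 4| < 2 and |y − 4| < (8/5)ϵ, so |5/y − (5/4)| < ϵ.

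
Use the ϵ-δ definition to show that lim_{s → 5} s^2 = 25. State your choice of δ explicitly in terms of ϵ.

δ = min(1, ϵ/11)

Suppose ϵ > 0. We seek δ > 0 with 0 < |s − 5| < δ ⇒ |s^2 − 25| < ϵ.
Factor: s^2 − 25 = (s − 5)(s + 5), so |s^2 − 25| = |s − 5|·|s + 5|.
Restrict δ ≤ 1. Then |s − 5| < 1 gives |s| < 6, so by the triangle inequality |s + 5| ≤ 6 + 5 = 11.
Hence |s^2 − 25| ≤ 11|s − 5|, which is < ϵ once |s − 5| < ϵ/11.
Take δ = min(1, ϵ/11). If 0 < |s − 5| < δ then both bounds hold and |s^2 − 25| ≤ 11|s − 5| < 11·(ϵ/11) = ϵ.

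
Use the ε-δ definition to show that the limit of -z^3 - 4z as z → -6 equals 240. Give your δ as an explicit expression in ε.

Let ε > 0. We want δ > 0 such that 0 < |z + 6| < δ implies |(-z^3 - 4z) − 240| < ε.
(-z^3 - 4z) − 240 = -z^3 - 4z - 240 = (z + 6)(-z^2 + 6z - 40).
So |(-z^3 - 4z) − 240| = |z + 6|·|-z^2 + 6z - 40|.
Require δ ≤ 1. Then |z + 6| < 1 gives |z| < 7, and by the triangle inequality |-z^2 + 6z - 40| ≤ 7^2 + 6·7 + 40 = 131.
Hence |(-z^3 - 4z) − 240| ≤ 131|z + 6| < ε provided |z + 6| < ε/131.
Take δ = min(1, ε/131). Then 0 < |z + 6| < δ gives both |z + 6| < 1 and |z + 6| < ε/131, so |(-z^3 - 4z) − 240| < ε.

δ = min(1, ε/131)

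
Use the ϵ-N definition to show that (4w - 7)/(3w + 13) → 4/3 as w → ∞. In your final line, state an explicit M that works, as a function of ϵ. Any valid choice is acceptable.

M = (73/9)/ϵ

Fix ϵ > 0. We seek M > 0 such that w > M implies |(4w - 7)/(3w + 13) − (4/3)| < ϵ.
(4w - 7)/(3w + 13) − (4/3) = (3(4w - 7) − 4(3w + 13)) / (3(3w + 13)) = -73/(3(3w + 13)).
For w > 0 we have 3w + 13 > 3w, so |(4w - 7)/(3w + 13) − (4/3)| = 73/(3(3w + 13)) < 73/(3·3w) = (73/9)/w.
Thus |(4w - 7)/(3w + 13) − (4/3)| < ϵ whenever w > (73/9)/ϵ.
Take M = (73/9)/ϵ. If w > M then |(4w - 7)/(3w + 13) − (4/3)| < (73/9)/w < ϵ.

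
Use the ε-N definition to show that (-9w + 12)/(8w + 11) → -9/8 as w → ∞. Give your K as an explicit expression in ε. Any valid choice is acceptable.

K = (195/64)/ε

Fix ε > 0. We seek K > 0 such that w > K implies |(-9w + 12)/(8w + 11) + 9/8| < ε.
(-9w + 12)/(8w + 11) + 9/8 = (8(-9w + 12) − (-9)(8w + 11)) / (8(8w + 11)) = 195/(8(8w + 11)).
For w > 0 we have 8w + 11 > 8w, so |(-9w + 12)/(8w + 11) + 9/8| = 195/(8(8w + 11)) < 195/(8·8w) = (195/64)/w.
Thus |(-9w + 12)/(8w + 11) + 9/8| < ε whenever w > (195/64)/ε.
Take K = (195/64)/ε. If w > K then |(-9w + 12)/(8w + 11) + 9/8| < (195/64)/w < ε.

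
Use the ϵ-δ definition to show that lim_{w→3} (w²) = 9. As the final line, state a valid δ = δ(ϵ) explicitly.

δ = min(2, ϵ/8)

Let ϵ > 0. We seek δ > 0 with 0 < |w − 3| < δ ⇒ |w² − 9| < ϵ.
Factor: w² − 9 = (w − 3)(w + 3), so |w² − 9| = |w − 3|·|w + 3|.
Restrict δ ≤ 2. Then |w − 3| < 2 gives |w| < 5, so by the triangle inequality |w + 3| ≤ 5 + 3 = 8.
Hence |w² − 9| ≤ 8|w − 3|, which is < ϵ once |w − 3| < ϵ/8.
Take δ = min(2, ϵ/8). If 0 < |w − 3| < δ then both bounds hold and |w² − 9| ≤ 8|w − 3| < 8·(ϵ/8) = ϵ.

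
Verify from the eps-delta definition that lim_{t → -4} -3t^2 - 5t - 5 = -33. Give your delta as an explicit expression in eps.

delta = min(1, eps/22)

Let eps > 0 be given. We want delta > 0 such that 0 < |t + 4| < delta implies |(-3t^2 - 5t - 5) + 33| < eps.
(-3t^2 - 5t - 5) + 33 = -3t^2 - 5t + 28 = (t + 4)(-3t + 7).
So |(-3t^2 - 5t - 5) + 33| = |t + 4|·|-3t + 7|.
Require delta ≤ 1. Then |t + 4| < 1 gives |t| < 5, and by the triangle inequality |-3t + 7| ≤ 3·5 + 7 = 22.
Hence |(-3t^2 - 5t - 5) + 33| ≤ 22|t + 4| < eps provided |t + 4| < eps/22.
Choosing delta = min(1, eps/22) ensures both conditions, hence |(-3t^2 - 5t - 5) + 33| < eps.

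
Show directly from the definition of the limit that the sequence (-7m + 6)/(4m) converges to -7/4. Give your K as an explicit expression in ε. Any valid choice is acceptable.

Suppose ε > 0. For m ≥ 1, |(-7m + 6)/(4m) + 7/4| = |24|/(4(4m)) = 24/(4(4m)).
Since 4m ≥ 4m for m ≥ 1, this is ≤ 24/(4·4m) = (3/2)/m.
So |(-7m + 6)/(4m) + 7/4| < ε whenever m > (3/2)/ε.
Take K = (3/2)/ε. If m > K then |(-7m + 6)/(4m) + 7/4| ≤ (3/2)/m < ε.

K = (3/2)/ε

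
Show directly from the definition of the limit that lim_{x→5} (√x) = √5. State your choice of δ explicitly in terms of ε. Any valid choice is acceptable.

Suppose ε > 0. We want δ > 0 such that 0 < |x − 5| < δ implies |√x − √5| < ε.
Multiplying by the conjugate, |√x − √5| = |x − 5|/(√x + √5).
Restrict δ ≤ 5 so that |x − 5| < 5 forces x > 0, and then √x + √5 > √5.
Hence |√x − √5| < |x − 5|/√5, which is < ε once |x − 5| < √5·ε.
Take δ = min(5, √5·ε). If 0 < |x − 5| < δ then x > 0 and |√x − √5| < |x − 5|/√5 < ε.

δ = min(5, √5·ε)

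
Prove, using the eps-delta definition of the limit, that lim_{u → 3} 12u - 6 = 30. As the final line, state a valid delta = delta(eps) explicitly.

delta = eps/12

Let eps > 0 be given. We need delta > 0 so that 0 < |u − 3| < delta implies |(12u - 6) − 30| < eps.
|(12u - 6) − 30| = |12u - 36| = 12|u − 3|.
Thus it suffices that |u − 3| < eps/12.
Take delta = eps/12. If 0 < |u − 3| < delta then |(12u - 6) − 30| = 12|u − 3| < 12·(eps/12) = eps.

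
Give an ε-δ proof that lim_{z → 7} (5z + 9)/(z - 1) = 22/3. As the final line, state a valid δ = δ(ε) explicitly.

δ = min(3, (9/7)ε)

Let ε > 0 be given. We want δ > 0 with 0 < |z − 7| < δ ⇒ |(5z + 9)/(z - 1) − (22/3)| < ε.
Combining over a common denominator, (5z + 9)/(z - 1) − (22/3) = [(5z + 9)·6 − 44·(z - 1)] / [6·(z - 1)] = -14(z − 7) / (6(z - 1)).
So |(5z + 9)/(z - 1) − (22/3)| = 14|z − 7| / (6·|z − 1|).
Restrict δ ≤ 3. Then |z − 7| < 3 gives |z − 1| = |(z − 7) + 6| ≥ 6 − 3 = 3.
Hence |(5z + 9)/(z - 1) − (22/3)| < 14|z − 7|/(6·3) = (7/9)|z − 7|, which is < ε once |z − 7| < (9/7)ε.
Take δ = min(3, (9/7)ε). Then 0 < |z − 7| < δ forces both bounds, so |(5z + 9)/(z - 1) − (22/3)| < ε.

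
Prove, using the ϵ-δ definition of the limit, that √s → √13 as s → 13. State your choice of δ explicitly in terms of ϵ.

Let ϵ > 0. We want δ > 0 such that 0 < |s − 13| < δ implies |√s − √13| < ϵ.
Rationalise: √s − √13 = (s − 13)/(√s + √13), so |√s − √13| = |s − 13|/(√s + √13).
Restrict δ ≤ 13 so that |s − 13| < 13 forces s > 0, and then √s + √13 > √13.
Hence |√s − √13| < |s − 13|/√13, which is < ϵ once |s − 13| < √13·ϵ.
Take δ = min(13, √13·ϵ). If 0 < |s − 13| < δ then s > 0 and |√s − √13| < |s − 13|/√13 < ϵ.

δ = min(13, √13·ϵ)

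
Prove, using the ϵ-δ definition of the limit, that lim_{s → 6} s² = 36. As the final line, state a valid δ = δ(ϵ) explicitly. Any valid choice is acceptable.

δ = min(1, ϵ/13)

Let ϵ > 0 be given. We seek δ > 0 with 0 < |s − 6| < δ ⇒ |s² − 36| < ϵ.
Factor: s² − 36 = (s − 6)(s + 6), so |s² − 36| = |s − 6|·|s + 6|.
Restrict δ ≤ 1. Then |s − 6| < 1 gives |s| < 7, so by the triangle inequality |s + 6| ≤ 7 + 6 = 13.
Hence |s² − 36| ≤ 13|s − 6|, which is < ϵ once |s − 6| < ϵ/13.
Take δ = min(1, ϵ/13). If 0 < |s − 6| < δ then both bounds hold and |s² − 36| ≤ 13|s − 6| < 13·(ϵ/13) = ϵ.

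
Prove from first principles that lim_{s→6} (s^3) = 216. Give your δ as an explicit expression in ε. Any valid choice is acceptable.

Fix ε > 0. We seek δ > 0 with 0 < |s − 6| < δ ⇒ |s^3 − 216| < ε.
Factor: s^3 − 216 = (s − 6)(s^2 + 6s + 36), so |s^3 − 216| = |s − 6|·|s^2 + 6s + 36|.
Impose δ ≤ 2 so that |s| < 8; then |s^2 + 6s + 36| ≤ 148.
Hence |s^3 − 216| ≤ 148|s − 6|, which is < ε once |s − 6| < ε/148.
Take δ = min(2, ε/148). If 0 < |s − 6| < δ then both bounds hold and |s^3 − 216| ≤ 148|s − 6| < 148·(ε/148) = ε.

δ = min(2, ε/148)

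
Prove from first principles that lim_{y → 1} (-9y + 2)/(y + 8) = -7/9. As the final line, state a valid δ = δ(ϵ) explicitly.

Let ϵ > 0 be given. We want δ > 0 with 0 < |y − 1| < δ ⇒ |(-9y + 2)/(y + 8) + 7/9| < ϵ.
Combining over a common denominator, (-9y + 2)/(y + 8) + 7/9 = [(-9y + 2)·9 − (-7)·(y + 8)] / [9·(y + 8)] = -74(y − 1) / (9(y + 8)).
So |(-9y + 2)/(y + 8) + 7/9| = 74|y − 1| / (9·|y + 8|).
Require δ ≤ 9/2, so |y + 8| ≥ |9| − |y − 1| > 9 − 9/2 = 9/2.
Hence |(-9y + 2)/(y + 8) + 7/9| < 74|y − 1|/(9·(9/2)) = (148/81)|y − 1|, which is < ϵ once |y − 1| < (81/148)ϵ.
Take δ = min(9/2, (81/148)ϵ). Then 0 < |y − 1| < δ forces both bounds, so |(-9y + 2)/(y + 8) + 7/9| < ϵ.

δ = min(9/2, (81/148)ϵ)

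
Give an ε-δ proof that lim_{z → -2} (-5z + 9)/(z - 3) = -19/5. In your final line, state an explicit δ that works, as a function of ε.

δ = min(5/2, (25/12)ε)

Let ε > 0. We want δ > 0 with 0 < |z + 2| < δ ⇒ |(-5z + 9)/(z - 3) + 19/5| < ε.
Combining over a common denominator, (-5z + 9)/(z - 3) + 19/5 = [(-5z + 9)·(-5) − 19·(z - 3)] / [(-5)·(z - 3)] = 6(z + 2) / ((-5)(z - 3)).
So |(-5z + 9)/(z - 3) + 19/5| = 6|z + 2| / (5·|z − 3|).
Require δ ≤ 5/2, so |z − 3| ≥ |-5| − |z + 2| > 5 − 5/2 = 5/2.
Hence |(-5z + 9)/(z - 3) + 19/5| < 6|z + 2|/(5·(5/2)) = (12/25)|z + 2|, which is < ε once |z + 2| < (25/12)ε.
Take δ = min(5/2, (25/12)ε). Then 0 < |z + 2| < δ forces both bounds, so |(-5z + 9)/(z - 3) + 19/5| < ε.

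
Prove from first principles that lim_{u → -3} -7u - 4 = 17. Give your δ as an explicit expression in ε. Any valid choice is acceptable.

Fix ε > 0. We need δ > 0 so that 0 < |u + 3| < δ implies |(-7u - 4) − 17| < ε.
Since (-7u - 4) − 17 = -7(u + 3), we have |(-7u - 4) − 17| = 7|u + 3|.
So 7|u + 3| < ε exactly when |u + 3| < ε/7.
Take δ = ε/7. If 0 < |u + 3| < δ then |(-7u - 4) − 17| = 7|u + 3| < 7·(ε/7) = ε.

δ = ε/7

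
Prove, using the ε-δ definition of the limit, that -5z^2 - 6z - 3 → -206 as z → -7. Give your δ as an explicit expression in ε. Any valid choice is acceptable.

Suppose ε > 0. We want δ > 0 such that 0 < |z + 7| < δ implies |(-5z^2 - 6z - 3) + 206| < ε.
(-5z^2 - 6z - 3) + 206 = -5z^2 - 6z + 203 = (z + 7)(-5z + 29).
So |(-5z^2 - 6z - 3) + 206| = |z + 7|·|-5z + 29|.
Require δ ≤ 2. Then |z + 7| < 2 gives |z| < 9, and by the triangle inequality |-5z + 29| ≤ 5·9 + 29 = 74.
Hence |(-5z^2 - 6z - 3) + 206| ≤ 74|z + 7| < ε provided |z + 7| < ε/74.
Choosing δ = min(2, ε/74) ensures both conditions, hence |(-5z^2 - 6z - 3) + 206| < ε.

δ = min(2, ε/74)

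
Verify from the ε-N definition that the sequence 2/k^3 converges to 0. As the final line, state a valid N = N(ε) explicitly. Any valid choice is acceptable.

Let ε > 0 be given. For k ≥ 1, |2/k^3 − 0| = 2/k^3.
2/k^3 < ε ⇔ k^3 > 2/ε ⇔ k > (2/ε)^{1/3}.
Take N = (2/ε)^{1/3}. Then k > N implies 2/k^3 < ε.

N = (2/ε)^{1/3}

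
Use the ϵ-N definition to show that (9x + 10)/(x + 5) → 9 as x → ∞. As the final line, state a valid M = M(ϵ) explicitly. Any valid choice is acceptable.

Let ϵ > 0. We seek M > 0 such that x > M implies |(9x + 10)/(x + 5) − 9| < ϵ.
(9x + 10)/(x + 5) − 9 = ((9x + 10) − 9(x + 5)) / ((x + 5)) = -35/((x + 5)).
For x > 0 we have x + 5 > x, so |(9x + 10)/(x + 5) − 9| = 35/((x + 5)) < 35/(x) = 35/x.
Thus |(9x + 10)/(x + 5) − 9| < ϵ whenever x > 35/ϵ.
Take M = 35/ϵ. If x > M then |(9x + 10)/(x + 5) − 9| < 35/x < ϵ.

M = 35/ϵ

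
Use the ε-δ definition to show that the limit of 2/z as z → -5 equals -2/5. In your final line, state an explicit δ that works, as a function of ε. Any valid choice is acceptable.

Suppose ε > 0. We seek δ > 0 such that 0 < |z + 5| < δ implies |2/z + 2/5| < ε.
|2/z + 2/5| = 2·|-5 − z|/(5·|z|) = 2|z + 5|/(5|z|).
Restrict δ ≤ 5/2. Then |z + 5| < 5/2 gives |z| > 5/2, so 5|z| > 25/2.
Then |2/z + 2/5| < 2|z + 5|/(25/2), which is < ε when |z + 5| < (25/4)ε.
Take δ = min(5/2, (25/4)ε). Then 0 < |z + 5| < δ gives both |z + 5| < 5/2 and |z + 5| < (25/4)ε, so |2/z + 2/5| < ε.

δ = min(5/2, (25/4)ε)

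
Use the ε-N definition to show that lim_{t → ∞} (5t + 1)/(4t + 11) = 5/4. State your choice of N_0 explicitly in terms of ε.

Fix ε > 0. We seek N_0 > 0 such that t > N_0 implies |(5t + 1)/(4t + 11) − (5/4)| < ε.
(5t + 1)/(4t + 11) − (5/4) = (4(5t + 1) − 5(4t + 11)) / (4(4t + 11)) = -51/(4(4t + 11)).
For t > 0 we have 4t + 11 > 4t, so |(5t + 1)/(4t + 11) − (5/4)| = 51/(4(4t + 11)) < 51/(4·4t) = (51/16)/t.
Thus |(5t + 1)/(4t + 11) − (5/4)| < ε whenever t > (51/16)/ε.
Take N_0 = (51/16)/ε. If t > N_0 then |(5t + 1)/(4t + 11) − (5/4)| < (51/16)/t < ε.

N_0 = (51/16)/ε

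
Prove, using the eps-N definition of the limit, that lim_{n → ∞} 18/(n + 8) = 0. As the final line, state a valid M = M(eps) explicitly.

Fix eps > 0. For n ≥ 1, |18/(n + 8) − 0| = 18/(n + 8) ≤ 18/n.
We need 18/n < eps, i.e. n > 18/eps.
Take M = 18/eps. If n > M then |18/(n + 8)| ≤ 18/n < eps.

M = 18/eps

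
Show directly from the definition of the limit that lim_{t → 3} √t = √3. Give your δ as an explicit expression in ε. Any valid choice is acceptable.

δ = min(3, √3·ε)

Let ε > 0. We want δ > 0 such that 0 < |t − 3| < δ implies |√t − √3| < ε.
Multiplying by the conjugate, |√t − √3| = |t − 3|/(√t + √3).
Restrict δ ≤ 3 so that |t − 3| < 3 forces t > 0, and then √t + √3 > √3.
Hence |√t − √3| < |t − 3|/√3, which is < ε once |t − 3| < √3·ε.
Take δ = min(3, √3·ε). If 0 < |t − 3| < δ then t > 0 and |√t − √3| < |t − 3|/√3 < ε.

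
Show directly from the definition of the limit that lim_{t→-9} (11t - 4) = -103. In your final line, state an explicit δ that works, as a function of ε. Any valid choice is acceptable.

δ = ε/11

Let ε > 0 be given. We need δ > 0 so that 0 < |t + 9| < δ implies |(11t - 4) + 103| < ε.
|(11t - 4) + 103| = |11t + 99| = 11|t + 9|.
Thus it suffices that |t + 9| < ε/11.
Choosing δ = ε/11 gives |(11t - 4) + 103| = 11|t + 9| < ε whenever |t + 9| < δ.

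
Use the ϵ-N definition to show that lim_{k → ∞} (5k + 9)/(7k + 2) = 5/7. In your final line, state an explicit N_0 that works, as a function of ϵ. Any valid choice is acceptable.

N_0 = (53/49)/ϵ

Fix ϵ > 0. For k ≥ 1, |(5k + 9)/(7k + 2) − (5/7)| = |53|/(7(7k + 2)) = 53/(7(7k + 2)).
Since 7k + 2 ≥ 7k for k ≥ 1, this is ≤ 53/(7·7k) = (53/49)/k.
So |(5k + 9)/(7k + 2) − (5/7)| < ϵ whenever k > (53/49)/ϵ.
Take N_0 = (53/49)/ϵ. If k > N_0 then |(5k + 9)/(7k + 2) − (5/7)| ≤ (53/49)/k < ϵ.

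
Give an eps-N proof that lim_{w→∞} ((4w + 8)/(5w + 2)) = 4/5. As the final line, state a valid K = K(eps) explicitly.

K = (32/25)/eps

Let eps > 0 be given. We seek K > 0 such that w > K implies |(4w + 8)/(5w + 2) − (4/5)| < eps.
(4w + 8)/(5w + 2) − (4/5) = (5(4w + 8) − 4(5w + 2)) / (5(5w + 2)) = 32/(5(5w + 2)).
For w > 0 we have 5w + 2 > 5w, so |(4w + 8)/(5w + 2) − (4/5)| = 32/(5(5w + 2)) < 32/(5·5w) = (32/25)/w.
Thus |(4w + 8)/(5w + 2) − (4/5)| < eps whenever w > (32/25)/eps.
Take K = (32/25)/eps. If w > K then |(4w + 8)/(5w + 2) − (4/5)| < (32/25)/w < eps.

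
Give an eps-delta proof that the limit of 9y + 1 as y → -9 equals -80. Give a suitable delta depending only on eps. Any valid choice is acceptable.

Let eps > 0 be given. We need delta > 0 so that 0 < |y + 9| < delta implies |(9y + 1) + 80| < eps.
Since (9y + 1) + 80 = 9(y + 9), we have |(9y + 1) + 80| = 9|y + 9|.
So 9|y + 9| < eps exactly when |y + 9| < eps/9.
Take delta = eps/9. If 0 < |y + 9| < delta then |(9y + 1) + 80| = 9|y + 9| < 9·(eps/9) = eps.

delta = eps/9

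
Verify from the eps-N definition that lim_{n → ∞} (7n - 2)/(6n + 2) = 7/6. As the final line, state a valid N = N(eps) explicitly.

Let eps > 0. For n ≥ 1, |(7n - 2)/(6n + 2) − (7/6)| = |-26|/(6(6n + 2)) = 26/(6(6n + 2)).
Since 6n + 2 ≥ 6n for n ≥ 1, this is ≤ 26/(6·6n) = (13/18)/n.
So |(7n - 2)/(6n + 2) − (7/6)| < eps whenever n > (13/18)/eps.
Take N = (13/18)/eps. If n > N then |(7n - 2)/(6n + 2) − (7/6)| ≤ (13/18)/n < eps.

N = (13/18)/eps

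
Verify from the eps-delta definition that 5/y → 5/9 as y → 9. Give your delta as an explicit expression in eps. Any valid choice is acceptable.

Fix eps > 0. We seek delta > 0 such that 0 < |y − 9| < delta implies |5/y − (5/9)| < eps.
|5/y − (5/9)| = 5·|9 − y|/(9·|y|) = 5|y − 9|/(9|y|).
Restrict delta ≤ 9/2. Then |y − 9| < 9/2 gives |y| > 9/2, so 9|y| > 81/2.
Then |5/y − (5/9)| < 5|y − 9|/(81/2), which is < eps when |y − 9| < (81/10)eps.
Take delta = min(9/2, (81/10)eps). Then 0 < |y − 9| < delta gives both |y − 9| < 9/2 and |y − 9| < (81/10)eps, so |5/y − (5/9)| < eps.

delta = min(9/2, (81/10)eps)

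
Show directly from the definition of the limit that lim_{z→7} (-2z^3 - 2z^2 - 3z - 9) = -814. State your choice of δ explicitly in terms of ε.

δ = min(1, ε/371)

Let ε > 0 be given. We want δ > 0 such that 0 < |z − 7| < δ implies |(-2z^3 - 2z^2 - 3z - 9) + 814| < ε.
(-2z^3 - 2z^2 - 3z - 9) + 814 = -2z^3 - 2z^2 - 3z + 805 = (z − 7)(-2z^2 - 16z - 115).
So |(-2z^3 - 2z^2 - 3z - 9) + 814| = |z − 7|·|-2z^2 - 16z - 115|.
Assume first that |z − 7| < 1, so |z| < 8. Then |-2z^2 - 16z - 115| ≤ 2·8^2 + 16·8 + 115 = 371.
Hence |(-2z^3 - 2z^2 - 3z - 9) + 814| ≤ 371|z − 7| < ε provided |z − 7| < ε/371.
Choosing δ = min(1, ε/371) ensures both conditions, hence |(-2z^3 - 2z^2 - 3z - 9) + 814| < ε.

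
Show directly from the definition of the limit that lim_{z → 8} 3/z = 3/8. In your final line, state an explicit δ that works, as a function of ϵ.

Let ϵ > 0. We seek δ > 0 such that 0 < |z − 8| < δ implies |3/z − (3/8)| < ϵ.
|3/z − (3/8)| = 3·|8 − z|/(8·|z|) = 3|z − 8|/(8|z|).
Restrict δ ≤ 4. Then |z − 8| < 4 gives |z| > 4, so 8|z| > 32.
Then |3/z − (3/8)| < 3|z − 8|/32, which is < ϵ when |z − 8| < (32/3)ϵ.
Take δ = min(4, (32/3)ϵ). Then 0 < |z − 8| < δ gives both |z − 8| < 4 and |z − 8| < (32/3)ϵ, so |3/z − (3/8)| < ϵ.

δ = min(4, (32/3)ϵ)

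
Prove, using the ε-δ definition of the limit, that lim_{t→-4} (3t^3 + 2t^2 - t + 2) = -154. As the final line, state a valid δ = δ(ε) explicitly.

δ = min(1, ε/164)

Suppose ε > 0. We want δ > 0 such that 0 < |t + 4| < δ implies |(3t^3 + 2t^2 - t + 2) + 154| < ε.
(3t^3 + 2t^2 - t + 2) + 154 = 3t^3 + 2t^2 - t + 156 = (t + 4)(3t^2 - 10t + 39).
So |(3t^3 + 2t^2 - t + 2) + 154| = |t + 4|·|3t^2 - 10t + 39|.
Require δ ≤ 1. Then |t + 4| < 1 gives |t| < 5, and by the triangle inequality |3t^2 - 10t + 39| ≤ 3·5^2 + 10·5 + 39 = 164.
Hence |(3t^3 + 2t^2 - t + 2) + 154| ≤ 164|t + 4| < ε provided |t + 4| < ε/164.
Take δ = min(1, ε/164). Then 0 < |t + 4| < δ gives both |t + 4| < 1 and |t + 4| < ε/164, so |(3t^3 + 2t^2 - t + 2) + 154| < ε.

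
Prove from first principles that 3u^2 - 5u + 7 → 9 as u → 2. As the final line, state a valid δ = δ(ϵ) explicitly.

Let ϵ > 0 be given. We want δ > 0 such that 0 < |u − 2| < δ implies |(3u^2 - 5u + 7) − 9| < ϵ.
(3u^2 - 5u + 7) − 9 = 3u^2 - 5u - 2 = (u − 2)(3u + 1).
So |(3u^2 - 5u + 7) − 9| = |u − 2|·|3u + 1|.
Assume first that |u − 2| < 1, so |u| < 3. Then |3u + 1| ≤ 3·3 + 1 = 10.
Hence |(3u^2 - 5u + 7) − 9| ≤ 10|u − 2| < ϵ provided |u − 2| < ϵ/10.
Choosing δ = min(1, ϵ/10) ensures both conditions, hence |(3u^2 - 5u + 7) − 9| < ϵ.

δ = min(1, ϵ/10)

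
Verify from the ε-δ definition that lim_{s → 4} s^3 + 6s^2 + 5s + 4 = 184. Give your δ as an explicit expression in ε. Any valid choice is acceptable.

δ = min(2, ε/141)

Let ε > 0 be given. We want δ > 0 such that 0 < |s − 4| < δ implies |(s^3 + 6s^2 + 5s + 4) − 184| < ε.
(s^3 + 6s^2 + 5s + 4) − 184 = s^3 + 6s^2 + 5s - 180 = (s − 4)(s^2 + 10s + 45).
So |(s^3 + 6s^2 + 5s + 4) − 184| = |s − 4|·|s^2 + 10s + 45|.
Require δ ≤ 2. Then |s − 4| < 2 gives |s| < 6, and by the triangle inequality |s^2 + 10s + 45| ≤ 6^2 + 10·6 + 45 = 141.
Hence |(s^3 + 6s^2 + 5s + 4) − 184| ≤ 141|s − 4| < ε provided |s − 4| < ε/141.
Choosing δ = min(2, ε/141) ensures both conditions, hence |(s^3 + 6s^2 + 5s + 4) − 184| < ε.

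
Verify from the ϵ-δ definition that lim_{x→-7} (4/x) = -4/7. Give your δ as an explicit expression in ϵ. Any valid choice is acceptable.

Suppose ϵ > 0. We seek δ > 0 such that 0 < |x + 7| < δ implies |4/x + 4/7| < ϵ.
|4/x + 4/7| = 4·|-7 − x|/(7·|x|) = 4|x + 7|/(7|x|).
Require δ ≤ 7/2 so that |x| > 7 − 7/2 = 7/2, hence 7|x| > 49/2.
Then |4/x + 4/7| < 4|x + 7|/(49/2), which is < ϵ when |x + 7| < (49/8)ϵ.
Take δ = min(7/2, (49/8)ϵ). Then 0 < |x + 7| < δ gives both |x + 7| < 7/2 and |x + 7| < (49/8)ϵ, so |4/x + 4/7| < ϵ.

δ = min(7/2, (49/8)ϵ)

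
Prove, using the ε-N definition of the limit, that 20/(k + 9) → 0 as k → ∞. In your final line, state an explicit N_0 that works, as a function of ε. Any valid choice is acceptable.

N_0 = 20/ε

Fix ε > 0. For k ≥ 1, |20/(k + 9) − 0| = 20/(k + 9) ≤ 20/k.
We need 20/k < ε, i.e. k > 20/ε.
Take N_0 = 20/ε. If k > N_0 then |20/(k + 9)| ≤ 20/k < ε.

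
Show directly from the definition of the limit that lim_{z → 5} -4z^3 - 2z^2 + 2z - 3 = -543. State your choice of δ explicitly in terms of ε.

Suppose ε > 0. We want δ > 0 such that 0 < |z − 5| < δ implies |(-4z^3 - 2z^2 + 2z - 3) + 543| < ε.
(-4z^3 - 2z^2 + 2z - 3) + 543 = -4z^3 - 2z^2 + 2z + 540 = (z − 5)(-4z^2 - 22z - 108).
So |(-4z^3 - 2z^2 + 2z - 3) + 543| = |z − 5|·|-4z^2 - 22z - 108|.
Assume first that |z − 5| < 1, so |z| < 6. Then |-4z^2 - 22z - 108| ≤ 4·6^2 + 22·6 + 108 = 384.
Hence |(-4z^3 - 2z^2 + 2z - 3) + 543| ≤ 384|z − 5| < ε provided |z − 5| < ε/384.
Take δ = min(1, ε/384). Then 0 < |z − 5| < δ gives both |z − 5| < 1 and |z − 5| < ε/384, so |(-4z^3 - 2z^2 + 2z - 3) + 543| < ε.

δ = min(1, ε/384)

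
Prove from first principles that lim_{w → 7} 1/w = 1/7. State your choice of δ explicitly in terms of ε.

δ = min(7/2, (49/2)ε)

Let ε > 0 be given. We seek δ > 0 such that 0 < |w − 7| < δ implies |1/w − (1/7)| < ε.
|1/w − (1/7)| = |7 − w|/(7·|w|) = |w − 7|/(7|w|).
Restrict δ ≤ 7/2. Then |w − 7| < 7/2 gives |w| > 7/2, so 7|w| > 49/2.
Then |1/w − (1/7)| < |w − 7|/(49/2), which is < ε when |w − 7| < (49/2)ε.
Take δ = min(7/2, (49/2)ε). Then 0 < |w − 7| < δ gives both |w − 7| < 7/2 and |w − 7| < (49/2)ε, so |1/w − (1/7)| < ε.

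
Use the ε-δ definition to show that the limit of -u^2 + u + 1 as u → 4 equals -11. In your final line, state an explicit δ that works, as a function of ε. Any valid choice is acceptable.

Fix ε > 0. We want δ > 0 such that 0 < |u − 4| < δ implies |(-u^2 + u + 1) + 11| < ε.
(-u^2 + u + 1) + 11 = -u^2 + u + 12 = (u − 4)(-u - 3).
So |(-u^2 + u + 1) + 11| = |u − 4|·|-u - 3|.
Assume first that |u − 4| < 2, so |u| < 6. Then |-u - 3| ≤ 6 + 3 = 9.
Hence |(-u^2 + u + 1) + 11| ≤ 9|u − 4| < ε provided |u − 4| < ε/9.
Take δ = min(2, ε/9). Then 0 < |u − 4| < δ gives both |u − 4| < 2 and |u − 4| < ε/9, so |(-u^2 + u + 1) + 11| < ε.

δ = min(2, ε/9)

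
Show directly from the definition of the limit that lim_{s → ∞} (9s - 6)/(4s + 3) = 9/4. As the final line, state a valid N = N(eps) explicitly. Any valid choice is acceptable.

Suppose eps > 0. We seek N > 0 such that s > N implies |(9s - 6)/(4s + 3) − (9/4)| < eps.
(9s - 6)/(4s + 3) − (9/4) = (4(9s - 6) − 9(4s + 3)) / (4(4s + 3)) = -51/(4(4s + 3)).
For s > 0 we have 4s + 3 > 4s, so |(9s - 6)/(4s + 3) − (9/4)| = 51/(4(4s + 3)) < 51/(4·4s) = (51/16)/s.
Thus |(9s - 6)/(4s + 3) − (9/4)| < eps whenever s > (51/16)/eps.
Take N = (51/16)/eps. If s > N then |(9s - 6)/(4s + 3) − (9/4)| < (51/16)/s < eps.

N = (51/16)/eps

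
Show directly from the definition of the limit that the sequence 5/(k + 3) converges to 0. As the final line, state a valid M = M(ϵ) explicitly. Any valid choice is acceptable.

Let ϵ > 0. For k ≥ 1, |5/(k + 3) − 0| = 5/(k + 3) ≤ 5/k.
We need 5/k < ϵ, i.e. k > 5/ϵ.
Take M = 5/ϵ. If k > M then |5/(k + 3)| ≤ 5/k < ϵ.

M = 5/ϵ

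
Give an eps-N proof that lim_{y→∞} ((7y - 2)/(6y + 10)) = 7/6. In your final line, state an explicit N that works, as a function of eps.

Let eps > 0 be given. We seek N > 0 such that y > N implies |(7y - 2)/(6y + 10) − (7/6)| < eps.
(7y - 2)/(6y + 10) − (7/6) = (6(7y - 2) − 7(6y + 10)) / (6(6y + 10)) = -82/(6(6y + 10)).
For y > 0 we have 6y + 10 > 6y, so |(7y - 2)/(6y + 10) − (7/6)| = 82/(6(6y + 10)) < 82/(6·6y) = (41/18)/y.
Thus |(7y - 2)/(6y + 10) − (7/6)| < eps whenever y > (41/18)/eps.
Take N = (41/18)/eps. If y > N then |(7y - 2)/(6y + 10) − (7/6)| < (41/18)/y < eps.

N = (41/18)/eps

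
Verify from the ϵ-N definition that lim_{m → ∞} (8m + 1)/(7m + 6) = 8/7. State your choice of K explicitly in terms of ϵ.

K = (41/49)/ϵ

Suppose ϵ > 0. For m ≥ 1, |(8m + 1)/(7m + 6) − (8/7)| = |-41|/(7(7m + 6)) = 41/(7(7m + 6)).
Since 7m + 6 ≥ 7m for m ≥ 1, this is ≤ 41/(7·7m) = (41/49)/m.
So |(8m + 1)/(7m + 6) − (8/7)| < ϵ whenever m > (41/49)/ϵ.
Take K = (41/49)/ϵ. If m > K then |(8m + 1)/(7m + 6) − (8/7)| ≤ (41/49)/m < ϵ.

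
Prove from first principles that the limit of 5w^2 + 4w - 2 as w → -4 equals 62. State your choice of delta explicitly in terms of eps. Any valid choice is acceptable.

delta = min(1, eps/41)

Let eps > 0. We want delta > 0 such that 0 < |w + 4| < delta implies |(5w^2 + 4w - 2) − 62| < eps.
(5w^2 + 4w - 2) − 62 = 5w^2 + 4w - 64 = (w + 4)(5w - 16).
So |(5w^2 + 4w - 2) − 62| = |w + 4|·|5w - 16|.
Require delta ≤ 1. Then |w + 4| < 1 gives |w| < 5, and by the triangle inequality |5w - 16| ≤ 5·5 + 16 = 41.
Hence |(5w^2 + 4w - 2) − 62| ≤ 41|w + 4| < eps provided |w + 4| < eps/41.
Take delta = min(1, eps/41). Then 0 < |w + 4| < delta gives both |w + 4| < 1 and |w + 4| < eps/41, so |(5w^2 + 4w - 2) − 62| < eps.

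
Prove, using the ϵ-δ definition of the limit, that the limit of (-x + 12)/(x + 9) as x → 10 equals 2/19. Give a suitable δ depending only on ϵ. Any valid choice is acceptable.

δ = min(19/2, (361/42)ϵ)

Fix ϵ > 0. We want δ > 0 with 0 < |x − 10| < δ ⇒ |(-x + 12)/(x + 9) − (2/19)| < ϵ.
Combining over a common denominator, (-x + 12)/(x + 9) − (2/19) = [(-x + 12)·19 − 2·(x + 9)] / [19·(x + 9)] = -21(x − 10) / (19(x + 9)).
So |(-x + 12)/(x + 9) − (2/19)| = 21|x − 10| / (19·|x + 9|).
Restrict δ ≤ 19/2. Then |x − 10| < 19/2 gives |x + 9| = |(x − 10) + 19| ≥ 19 − 19/2 = 19/2.
Hence |(-x + 12)/(x + 9) − (2/19)| < 21|x − 10|/(19·(19/2)) = (42/361)|x − 10|, which is < ϵ once |x − 10| < (361/42)ϵ.
Take δ = min(19/2, (361/42)ϵ). Then 0 < |x − 10| < δ forces both bounds, so |(-x + 12)/(x + 9) − (2/19)| < ϵ.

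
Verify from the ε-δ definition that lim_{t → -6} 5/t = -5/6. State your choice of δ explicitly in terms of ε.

Let ε > 0 be given. We seek δ > 0 such that 0 < |t + 6| < δ implies |5/t + 5/6| < ε.
|5/t + 5/6| = 5·|-6 − t|/(6·|t|) = 5|t + 6|/(6|t|).
Restrict δ ≤ 3. Then |t + 6| < 3 gives |t| > 3, so 6|t| > 18.
Then |5/t + 5/6| < 5|t + 6|/18, which is < ε when |t + 6| < (18/5)ε.
Take δ = min(3, (18/5)ε). Then 0 < |t + 6| < δ gives both |t + 6| < 3 and |t + 6| < (18/5)ε, so |5/t + 5/6| < ε.

δ = min(3, (18/5)ε)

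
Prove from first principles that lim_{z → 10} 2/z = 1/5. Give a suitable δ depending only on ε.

δ = min(5, 25ε)

Let ε > 0 be given. We seek δ > 0 such that 0 < |z − 10| < δ implies |2/z − (1/5)| < ε.
|2/z − (1/5)| = 2·|10 − z|/(10·|z|) = 2|z − 10|/(10|z|).
Restrict δ ≤ 5. Then |z − 10| < 5 gives |z| > 5, so 10|z| > 50.
Then |2/z − (1/5)| < 2|z − 10|/50, which is < ε when |z − 10| < 25ε.
Take δ = min(5, 25ε). Then 0 < |z − 10| < δ gives both |z − 10| < 5 and |z − 10| < 25ε, so |2/z − (1/5)| < ε.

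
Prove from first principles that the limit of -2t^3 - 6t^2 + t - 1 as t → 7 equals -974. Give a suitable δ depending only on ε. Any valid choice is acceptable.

δ = min(2, ε/481)

Let ε > 0. We want δ > 0 such that 0 < |t − 7| < δ implies |(-2t^3 - 6t^2 + t - 1) + 974| < ε.
(-2t^3 - 6t^2 + t - 1) + 974 = -2t^3 - 6t^2 + t + 973 = (t − 7)(-2t^2 - 20t - 139).
So |(-2t^3 - 6t^2 + t - 1) + 974| = |t − 7|·|-2t^2 - 20t - 139|.
Assume first that |t − 7| < 2, so |t| < 9. Then |-2t^2 - 20t - 139| ≤ 2·9^2 + 20·9 + 139 = 481.
Hence |(-2t^3 - 6t^2 + t - 1) + 974| ≤ 481|t − 7| < ε provided |t − 7| < ε/481.
Take δ = min(2, ε/481). Then 0 < |t − 7| < δ gives both |t − 7| < 2 and |t − 7| < ε/481, so |(-2t^3 - 6t^2 + t - 1) + 974| < ε.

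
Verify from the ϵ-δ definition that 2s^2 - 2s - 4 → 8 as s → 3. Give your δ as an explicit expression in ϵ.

Let ϵ > 0 be given. We want δ > 0 such that 0 < |s − 3| < δ implies |(2s^2 - 2s - 4) − 8| < ϵ.
(2s^2 - 2s - 4) − 8 = 2s^2 - 2s - 12 = (s − 3)(2s + 4).
So |(2s^2 - 2s - 4) − 8| = |s − 3|·|2s + 4|.
Require δ ≤ 1. Then |s − 3| < 1 gives |s| < 4, and by the triangle inequality |2s + 4| ≤ 2·4 + 4 = 12.
Hence |(2s^2 - 2s - 4) − 8| ≤ 12|s − 3| < ϵ provided |s − 3| < ϵ/12.
Choosing δ = min(1, ϵ/12) ensures both conditions, hence |(2s^2 - 2s - 4) − 8| < ϵ.

δ = min(1, ϵ/12)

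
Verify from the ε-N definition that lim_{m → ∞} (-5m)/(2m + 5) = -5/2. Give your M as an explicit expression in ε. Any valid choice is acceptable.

M = (25/4)/ε

Let ε > 0 be given. For m ≥ 1, |(-5m)/(2m + 5) + 5/2| = |25|/(2(2m + 5)) = 25/(2(2m + 5)).
Since 2m + 5 ≥ 2m for m ≥ 1, this is ≤ 25/(2·2m) = (25/4)/m.
So |(-5m)/(2m + 5) + 5/2| < ε whenever m > (25/4)/ε.
Take M = (25/4)/ε. If m > M then |(-5m)/(2m + 5) + 5/2| ≤ (25/4)/m < ε.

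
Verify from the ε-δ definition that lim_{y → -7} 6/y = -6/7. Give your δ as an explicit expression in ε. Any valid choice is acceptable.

δ = min(7/2, (49/12)ε)

Fix ε > 0. We seek δ > 0 such that 0 < |y + 7| < δ implies |6/y + 6/7| < ε.
|6/y + 6/7| = 6·|-7 − y|/(7·|y|) = 6|y + 7|/(7|y|).
Restrict δ ≤ 7/2. Then |y + 7| < 7/2 gives |y| > 7/2, so 7|y| > 49/2.
Then |6/y + 6/7| < 6|y + 7|/(49/2), which is < ε when |y + 7| < (49/12)ε.
Take δ = min(7/2, (49/12)ε). Then 0 < |y + 7| < δ gives both |y + 7| < 7/2 and |y + 7| < (49/12)ε, so |6/y + 6/7| < ε.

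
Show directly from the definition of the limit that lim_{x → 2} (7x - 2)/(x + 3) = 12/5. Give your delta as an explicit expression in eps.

Let eps > 0 be given. We want delta > 0 with 0 < |x − 2| < delta ⇒ |(7x - 2)/(x + 3) − (12/5)| < eps.
Combining over a common denominator, (7x - 2)/(x + 3) − (12/5) = [(7x - 2)·5 − 12·(x + 3)] / [5·(x + 3)] = 23(x − 2) / (5(x + 3)).
So |(7x - 2)/(x + 3) − (12/5)| = 23|x − 2| / (5·|x + 3|).
Restrict delta ≤ 5/2. Then |x − 2| < 5/2 gives |x + 3| = |(x − 2) + 5| ≥ 5 − 5/2 = 5/2.
Hence |(7x - 2)/(x + 3) − (12/5)| < 23|x − 2|/(5·(5/2)) = (46/25)|x − 2|, which is < eps once |x − 2| < (25/46)eps.
Take delta = min(5/2, (25/46)eps). Then 0 < |x − 2| < delta forces both bounds, so |(7x - 2)/(x + 3) − (12/5)| < eps.

delta = min(5/2, (25/46)eps)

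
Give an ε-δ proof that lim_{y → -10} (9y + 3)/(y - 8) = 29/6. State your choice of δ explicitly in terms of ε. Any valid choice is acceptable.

δ = min(9, (54/25)ε)

Suppose ε > 0. We want δ > 0 with 0 < |y + 10| < δ ⇒ |(9y + 3)/(y - 8) − (29/6)| < ε.
Combining over a common denominator, (9y + 3)/(y - 8) − (29/6) = [(9y + 3)·(-18) − (-87)·(y - 8)] / [(-18)·(y - 8)] = -75(y + 10) / ((-18)(y - 8)).
So |(9y + 3)/(y - 8) − (29/6)| = 75|y + 10| / (18·|y − 8|).
Require δ ≤ 9, so |y − 8| ≥ |-18| − |y + 10| > 18 − 9 = 9.
Hence |(9y + 3)/(y - 8) − (29/6)| < 75|y + 10|/(18·9) = (25/54)|y + 10|, which is < ε once |y + 10| < (54/25)ε.
Take δ = min(9, (54/25)ε). Then 0 < |y + 10| < δ forces both bounds, so |(9y + 3)/(y - 8) − (29/6)| < ε.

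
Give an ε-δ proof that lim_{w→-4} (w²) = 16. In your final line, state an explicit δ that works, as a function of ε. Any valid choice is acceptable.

δ = min(1, ε/9)

Let ε > 0. We seek δ > 0 with 0 < |w + 4| < δ ⇒ |w² − 16| < ε.
Factor: w² − 16 = (w + 4)(w - 4), so |w² − 16| = |w + 4|·|w - 4|.
Restrict δ ≤ 1. Then |w + 4| < 1 gives |w| < 5, so by the triangle inequality |w - 4| ≤ 5 + 4 = 9.
Hence |w² − 16| ≤ 9|w + 4|, which is < ε once |w + 4| < ε/9.
Take δ = min(1, ε/9). If 0 < |w + 4| < δ then both bounds hold and |w² − 16| ≤ 9|w + 4| < 9·(ε/9) = ε.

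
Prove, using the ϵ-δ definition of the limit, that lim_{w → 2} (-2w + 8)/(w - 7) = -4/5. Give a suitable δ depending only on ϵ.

Let ϵ > 0. We want δ > 0 with 0 < |w − 2| < δ ⇒ |(-2w + 8)/(w - 7) + 4/5| < ϵ.
Combining over a common denominator, (-2w + 8)/(w - 7) + 4/5 = [(-2w + 8)·(-5) − 4·(w - 7)] / [(-5)·(w - 7)] = 6(w − 2) / ((-5)(w - 7)).
So |(-2w + 8)/(w - 7) + 4/5| = 6|w − 2| / (5·|w − 7|).
Require δ ≤ 5/2, so |w − 7| ≥ |-5| − |w − 2| > 5 − 5/2 = 5/2.
Hence |(-2w + 8)/(w - 7) + 4/5| < 6|w − 2|/(5·(5/2)) = (12/25)|w − 2|, which is < ϵ once |w − 2| < (25/12)ϵ.
Take δ = min(5/2, (25/12)ϵ). Then 0 < |w − 2| < δ forces both bounds, so |(-2w + 8)/(w - 7) + 4/5| < ϵ.

δ = min(5/2, (25/12)ϵ)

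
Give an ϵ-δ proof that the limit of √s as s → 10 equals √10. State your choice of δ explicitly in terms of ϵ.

Suppose ϵ > 0. We want δ > 0 such that 0 < |s − 10| < δ implies |√s − √10| < ϵ.
Multiplying by the conjugate, |√s − √10| = |s − 10|/(√s + √10).
Restrict δ ≤ 10 so that |s − 10| < 10 forces s > 0, and then √s + √10 > √10.
Hence |√s − √10| < |s − 10|/√10, which is < ϵ once |s − 10| < √10·ϵ.
Take δ = min(10, √10·ϵ). If 0 < |s − 10| < δ then s > 0 and |√s − √10| < |s − 10|/√10 < ϵ.

δ = min(10, √10·ϵ)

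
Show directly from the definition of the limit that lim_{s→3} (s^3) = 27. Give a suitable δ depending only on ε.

δ = min(2, ε/49)

Fix ε > 0. We seek δ > 0 with 0 < |s − 3| < δ ⇒ |s^3 − 27| < ε.
Factor: s^3 − 27 = (s − 3)(s^2 + 3s + 9), so |s^3 − 27| = |s − 3|·|s^2 + 3s + 9|.
Impose δ ≤ 2 so that |s| < 5; then |s^2 + 3s + 9| ≤ 49.
Hence |s^3 − 27| ≤ 49|s − 3|, which is < ε once |s − 3| < ε/49.
Take δ = min(2, ε/49). If 0 < |s − 3| < δ then both bounds hold and |s^3 − 27| ≤ 49|s − 3| < 49·(ε/49) = ε.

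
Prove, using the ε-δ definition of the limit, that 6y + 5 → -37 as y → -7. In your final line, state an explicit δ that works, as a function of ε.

δ = ε/6

Suppose ε > 0. We need δ > 0 so that 0 < |y + 7| < δ implies |(6y + 5) + 37| < ε.
Since (6y + 5) + 37 = 6(y + 7), we have |(6y + 5) + 37| = 6|y + 7|.
Thus it suffices that |y + 7| < ε/6.
Take δ = ε/6. If 0 < |y + 7| < δ then |(6y + 5) + 37| = 6|y + 7| < 6·(ε/6) = ε.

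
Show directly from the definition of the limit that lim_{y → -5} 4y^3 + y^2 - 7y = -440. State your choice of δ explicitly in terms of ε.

δ = min(1, ε/346)

Let ε > 0 be given. We want δ > 0 such that 0 < |y + 5| < δ implies |(4y^3 + y^2 - 7y) + 440| < ε.
(4y^3 + y^2 - 7y) + 440 = 4y^3 + y^2 - 7y + 440 = (y + 5)(4y^2 - 19y + 88).
So |(4y^3 + y^2 - 7y) + 440| = |y + 5|·|4y^2 - 19y + 88|.
Require δ ≤ 1. Then |y + 5| < 1 gives |y| < 6, and by the triangle inequality |4y^2 - 19y + 88| ≤ 4·6^2 + 19·6 + 88 = 346.
Hence |(4y^3 + y^2 - 7y) + 440| ≤ 346|y + 5| < ε provided |y + 5| < ε/346.
Choosing δ = min(1, ε/346) ensures both conditions, hence |(4y^3 + y^2 - 7y) + 440| < ε.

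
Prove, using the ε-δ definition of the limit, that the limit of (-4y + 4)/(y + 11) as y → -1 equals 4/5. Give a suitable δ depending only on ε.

δ = min(5, (25/24)ε)

Fix ε > 0. We want δ > 0 with 0 < |y + 1| < δ ⇒ |(-4y + 4)/(y + 11) − (4/5)| < ε.
Combining over a common denominator, (-4y + 4)/(y + 11) − (4/5) = [(-4y + 4)·10 − 8·(y + 11)] / [10·(y + 11)] = -48(y + 1) / (10(y + 11)).
So |(-4y + 4)/(y + 11) − (4/5)| = 48|y + 1| / (10·|y + 11|).
Restrict δ ≤ 5. Then |y + 1| < 5 gives |y + 11| = |(y + 1) + 10| ≥ 10 − 5 = 5.
Hence |(-4y + 4)/(y + 11) − (4/5)| < 48|y + 1|/(10·5) = (24/25)|y + 1|, which is < ε once |y + 1| < (25/24)ε.
Take δ = min(5, (25/24)ε). Then 0 < |y + 1| < δ forces both bounds, so |(-4y + 4)/(y + 11) − (4/5)| < ε.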